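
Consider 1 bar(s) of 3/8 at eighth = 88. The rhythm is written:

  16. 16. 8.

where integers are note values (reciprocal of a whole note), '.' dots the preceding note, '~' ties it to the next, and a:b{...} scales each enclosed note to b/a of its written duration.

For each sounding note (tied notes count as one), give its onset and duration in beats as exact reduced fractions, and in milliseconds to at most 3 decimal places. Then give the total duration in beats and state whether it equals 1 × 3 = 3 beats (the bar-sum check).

1) 0.0ms=0b +511.364ms=3/4b
2) 511.364ms=3/4b +511.364ms=3/4b
3) 1022.727ms=3/2b +1022.727ms=3/2b
Σ=3b of 3 (88bpm 3/8) — PASS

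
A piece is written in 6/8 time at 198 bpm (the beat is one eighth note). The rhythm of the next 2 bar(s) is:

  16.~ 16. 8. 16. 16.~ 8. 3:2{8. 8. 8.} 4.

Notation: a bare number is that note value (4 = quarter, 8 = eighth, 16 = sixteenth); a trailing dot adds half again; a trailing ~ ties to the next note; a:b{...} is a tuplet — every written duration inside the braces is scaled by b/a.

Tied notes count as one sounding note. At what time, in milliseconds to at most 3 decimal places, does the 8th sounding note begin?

1. 0.0ms @ 0 + 454.545ms (3/2)
2. 454.545ms @ 3/2 + 454.545ms (3/2)
3. 909.091ms @ 3 + 227.273ms (3/4)
4. 1136.364ms @ 15/4 + 681.818ms (9/4)
5. 1818.182ms @ 6 + 303.03ms (1)
6. 2121.212ms @ 7 + 303.03ms (1)
7. 2424.242ms @ 8 + 303.03ms (1)
8. 2727.273ms @ 9 + 909.091ms (3)

note 8 onset = 9b = 2727.273ms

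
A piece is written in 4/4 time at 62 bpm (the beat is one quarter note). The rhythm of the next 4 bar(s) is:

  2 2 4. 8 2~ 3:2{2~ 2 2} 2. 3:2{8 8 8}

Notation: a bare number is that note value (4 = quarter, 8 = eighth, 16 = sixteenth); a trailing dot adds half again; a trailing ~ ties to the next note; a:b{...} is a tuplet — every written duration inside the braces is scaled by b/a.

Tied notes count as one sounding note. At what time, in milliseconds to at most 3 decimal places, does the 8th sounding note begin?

note 8 onset = 15b = 14516.129ms

1. 0.0ms @ 0 + 1935.484ms (2)
2. 1935.484ms @ 2 + 1935.484ms (2)
3. 3870.968ms @ 4 + 1451.613ms (3/2)
4. 5322.581ms @ 11/2 + 483.871ms (1/2)
5. 5806.452ms @ 6 + 4516.129ms (14/3)
6. 10322.581ms @ 32/3 + 1290.323ms (4/3)
7. 11612.903ms @ 12 + 2903.226ms (3)
8. 14516.129ms @ 15 + 322.581ms (1/3)
9. 14838.71ms @ 46/3 + 322.581ms (1/3)
10. 15161.29ms @ 47/3 + 322.581ms (1/3)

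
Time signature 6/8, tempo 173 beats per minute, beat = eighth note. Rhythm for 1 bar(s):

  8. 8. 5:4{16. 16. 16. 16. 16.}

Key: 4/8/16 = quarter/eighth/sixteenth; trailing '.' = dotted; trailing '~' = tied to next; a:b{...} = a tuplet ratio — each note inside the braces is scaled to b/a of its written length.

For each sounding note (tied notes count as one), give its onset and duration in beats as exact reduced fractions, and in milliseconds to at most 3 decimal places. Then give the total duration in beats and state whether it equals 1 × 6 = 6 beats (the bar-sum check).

1) 0.0ms=0b +520.231ms=3/2b
2) 520.231ms=3/2b +520.231ms=3/2b
3) 1040.462ms=3b +208.092ms=3/5b
4) 1248.555ms=18/5b +208.092ms=3/5b
5) 1456.647ms=21/5b +208.092ms=3/5b
6) 1664.74ms=24/5b +208.092ms=3/5b
7) 1872.832ms=27/5b +208.092ms=3/5b
Σ=6b of 6 (173bpm 6/8) — PASS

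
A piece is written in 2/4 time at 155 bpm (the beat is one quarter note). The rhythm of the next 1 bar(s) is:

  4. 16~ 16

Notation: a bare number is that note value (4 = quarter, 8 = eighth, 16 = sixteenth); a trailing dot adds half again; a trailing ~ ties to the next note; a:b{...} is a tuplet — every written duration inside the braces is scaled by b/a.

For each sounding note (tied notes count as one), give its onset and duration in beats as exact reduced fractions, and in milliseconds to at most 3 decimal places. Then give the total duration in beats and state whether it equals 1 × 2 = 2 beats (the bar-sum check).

1) 0.0ms=0b +580.645ms=3/2b
2) 580.645ms=3/2b +193.548ms=1/2b
Σ=2b of 2 (155bpm 2/4) — PASS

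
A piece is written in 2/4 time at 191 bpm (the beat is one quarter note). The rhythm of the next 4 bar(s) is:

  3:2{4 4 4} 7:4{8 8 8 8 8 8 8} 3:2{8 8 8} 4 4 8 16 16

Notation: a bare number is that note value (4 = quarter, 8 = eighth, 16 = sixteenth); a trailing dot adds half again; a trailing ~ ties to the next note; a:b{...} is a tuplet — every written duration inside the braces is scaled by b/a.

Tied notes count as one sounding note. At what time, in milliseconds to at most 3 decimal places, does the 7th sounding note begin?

note 7 onset = 20/7b = 897.532ms

1. 0.0ms @ 0 + 209.424ms (2/3)
2. 209.424ms @ 2/3 + 209.424ms (2/3)
3. 418.848ms @ 4/3 + 209.424ms (2/3)
4. 628.272ms @ 2 + 89.753ms (2/7)
5. 718.025ms @ 16/7 + 89.753ms (2/7)
6. 807.779ms @ 18/7 + 89.753ms (2/7)
7. 897.532ms @ 20/7 + 89.753ms (2/7)
8. 987.285ms @ 22/7 + 89.753ms (2/7)
9. 1077.038ms @ 24/7 + 89.753ms (2/7)
10. 1166.791ms @ 26/7 + 89.753ms (2/7)
11. 1256.545ms @ 4 + 104.712ms (1/3)
12. 1361.257ms @ 13/3 + 104.712ms (1/3)
13. 1465.969ms @ 14/3 + 104.712ms (1/3)
14. 1570.681ms @ 5 + 314.136ms (1)
15. 1884.817ms @ 6 + 314.136ms (1)
16. 2198.953ms @ 7 + 157.068ms (1/2)
17. 2356.021ms @ 15/2 + 78.534ms (1/4)
18. 2434.555ms @ 31/4 + 78.534ms (1/4)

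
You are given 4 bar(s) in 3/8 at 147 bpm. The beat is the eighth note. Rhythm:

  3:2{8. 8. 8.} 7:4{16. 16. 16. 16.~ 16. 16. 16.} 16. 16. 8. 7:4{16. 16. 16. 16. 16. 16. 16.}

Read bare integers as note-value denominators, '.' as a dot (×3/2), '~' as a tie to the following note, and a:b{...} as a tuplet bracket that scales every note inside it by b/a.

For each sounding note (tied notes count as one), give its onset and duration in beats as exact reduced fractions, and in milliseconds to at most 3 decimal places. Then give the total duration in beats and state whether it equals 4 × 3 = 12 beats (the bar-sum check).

1) 0.0ms=0b +408.163ms=1b
2) 408.163ms=1b +408.163ms=1b
3) 816.327ms=2b +408.163ms=1b
4) 1224.49ms=3b +174.927ms=3/7b
5) 1399.417ms=24/7b +174.927ms=3/7b
6) 1574.344ms=27/7b +174.927ms=3/7b
7) 1749.271ms=30/7b +349.854ms=6/7b
8) 2099.125ms=36/7b +174.927ms=3/7b
9) 2274.052ms=39/7b +174.927ms=3/7b
10) 2448.98ms=6b +306.122ms=3/4b
11) 2755.102ms=27/4b +306.122ms=3/4b
12) 3061.224ms=15/2b +612.245ms=3/2b
13) 3673.469ms=9b +174.927ms=3/7b
14) 3848.397ms=66/7b +174.927ms=3/7b
15) 4023.324ms=69/7b +174.927ms=3/7b
16) 4198.251ms=72/7b +174.927ms=3/7b
17) 4373.178ms=75/7b +174.927ms=3/7b
18) 4548.105ms=78/7b +174.927ms=3/7b
19) 4723.032ms=81/7b +174.927ms=3/7b
Σ=12b of 12 (147bpm 3/8) — PASS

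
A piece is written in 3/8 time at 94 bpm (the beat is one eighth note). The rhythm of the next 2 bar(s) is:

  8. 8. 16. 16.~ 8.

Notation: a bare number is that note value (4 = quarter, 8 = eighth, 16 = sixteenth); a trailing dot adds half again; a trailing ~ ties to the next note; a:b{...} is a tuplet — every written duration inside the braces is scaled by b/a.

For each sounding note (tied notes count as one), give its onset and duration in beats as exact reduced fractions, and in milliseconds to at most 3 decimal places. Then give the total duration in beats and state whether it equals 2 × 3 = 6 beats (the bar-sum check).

1) 0.0ms=0b +957.447ms=3/2b
2) 957.447ms=3/2b +957.447ms=3/2b
3) 1914.894ms=3b +478.723ms=3/4b
4) 2393.617ms=15/4b +1436.17ms=9/4b
Σ=6b of 6 (94bpm 3/8) — PASS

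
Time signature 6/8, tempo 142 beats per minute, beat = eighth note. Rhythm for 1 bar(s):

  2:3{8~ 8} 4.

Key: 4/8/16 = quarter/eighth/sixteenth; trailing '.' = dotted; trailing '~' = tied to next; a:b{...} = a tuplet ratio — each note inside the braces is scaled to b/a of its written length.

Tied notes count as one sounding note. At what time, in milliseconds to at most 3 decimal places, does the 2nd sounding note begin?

1. 0.0ms @ 0 + 1267.606ms (3)
2. 1267.606ms @ 3 + 1267.606ms (3)

note 2 onset = 3b = 1267.606ms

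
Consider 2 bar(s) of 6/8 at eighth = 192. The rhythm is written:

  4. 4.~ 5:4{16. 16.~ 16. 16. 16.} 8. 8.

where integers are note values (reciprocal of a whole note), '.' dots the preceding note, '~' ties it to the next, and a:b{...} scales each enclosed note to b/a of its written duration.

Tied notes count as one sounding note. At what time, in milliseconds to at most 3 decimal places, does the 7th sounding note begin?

1. 0.0ms @ 0 + 937.5ms (3)
2. 937.5ms @ 3 + 1125.0ms (18/5)
3. 2062.5ms @ 33/5 + 375.0ms (6/5)
4. 2437.5ms @ 39/5 + 187.5ms (3/5)
5. 2625.0ms @ 42/5 + 187.5ms (3/5)
6. 2812.5ms @ 9 + 468.75ms (3/2)
7. 3281.25ms @ 21/2 + 468.75ms (3/2)

note 7 onset = 21/2b = 3281.25ms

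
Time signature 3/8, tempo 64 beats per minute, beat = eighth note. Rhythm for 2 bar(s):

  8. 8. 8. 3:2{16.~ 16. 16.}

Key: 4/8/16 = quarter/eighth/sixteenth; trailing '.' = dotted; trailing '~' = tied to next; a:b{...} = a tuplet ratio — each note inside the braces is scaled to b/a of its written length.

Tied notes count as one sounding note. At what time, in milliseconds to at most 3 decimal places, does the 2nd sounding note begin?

note 2 onset = 3/2b = 1406.25ms

1. 0.0ms @ 0 + 1406.25ms (3/2)
2. 1406.25ms @ 3/2 + 1406.25ms (3/2)
3. 2812.5ms @ 3 + 1406.25ms (3/2)
4. 4218.75ms @ 9/2 + 937.5ms (1)
5. 5156.25ms @ 11/2 + 468.75ms (1/2)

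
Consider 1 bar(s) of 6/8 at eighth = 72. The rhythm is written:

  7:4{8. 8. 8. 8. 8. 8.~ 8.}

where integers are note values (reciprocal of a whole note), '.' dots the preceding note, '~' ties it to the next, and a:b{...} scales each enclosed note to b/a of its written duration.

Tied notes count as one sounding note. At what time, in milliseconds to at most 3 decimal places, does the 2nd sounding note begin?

note 2 onset = 6/7b = 714.286ms

1. 0.0ms @ 0 + 714.286ms (6/7)
2. 714.286ms @ 6/7 + 714.286ms (6/7)
3. 1428.571ms @ 12/7 + 714.286ms (6/7)
4. 2142.857ms @ 18/7 + 714.286ms (6/7)
5. 2857.143ms @ 24/7 + 714.286ms (6/7)
6. 3571.429ms @ 30/7 + 1428.571ms (12/7)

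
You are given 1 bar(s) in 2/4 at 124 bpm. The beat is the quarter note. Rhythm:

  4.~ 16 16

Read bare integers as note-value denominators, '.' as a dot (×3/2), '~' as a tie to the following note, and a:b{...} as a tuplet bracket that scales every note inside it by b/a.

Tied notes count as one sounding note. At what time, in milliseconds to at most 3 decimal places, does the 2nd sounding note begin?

1. 0.0ms @ 0 + 846.774ms (7/4)
2. 846.774ms @ 7/4 + 120.968ms (1/4)

note 2 onset = 7/4b = 846.774ms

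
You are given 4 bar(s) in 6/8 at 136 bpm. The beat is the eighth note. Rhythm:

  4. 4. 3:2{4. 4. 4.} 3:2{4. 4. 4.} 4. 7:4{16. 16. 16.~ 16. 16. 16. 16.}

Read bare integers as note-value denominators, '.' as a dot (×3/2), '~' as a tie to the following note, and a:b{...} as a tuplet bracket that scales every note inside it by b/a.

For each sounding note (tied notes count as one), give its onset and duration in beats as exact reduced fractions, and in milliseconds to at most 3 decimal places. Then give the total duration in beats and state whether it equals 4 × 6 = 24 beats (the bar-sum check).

1) 0.0ms=0b +1323.529ms=3b
2) 1323.529ms=3b +1323.529ms=3b
3) 2647.059ms=6b +882.353ms=2b
4) 3529.412ms=8b +882.353ms=2b
5) 4411.765ms=10b +882.353ms=2b
6) 5294.118ms=12b +882.353ms=2b
7) 6176.471ms=14b +882.353ms=2b
8) 7058.824ms=16b +882.353ms=2b
9) 7941.176ms=18b +1323.529ms=3b
10) 9264.706ms=21b +189.076ms=3/7b
11) 9453.782ms=150/7b +189.076ms=3/7b
12) 9642.857ms=153/7b +378.151ms=6/7b
13) 10021.008ms=159/7b +189.076ms=3/7b
14) 10210.084ms=162/7b +189.076ms=3/7b
15) 10399.16ms=165/7b +189.076ms=3/7b
Σ=24b of 24 (136bpm 6/8) — PASS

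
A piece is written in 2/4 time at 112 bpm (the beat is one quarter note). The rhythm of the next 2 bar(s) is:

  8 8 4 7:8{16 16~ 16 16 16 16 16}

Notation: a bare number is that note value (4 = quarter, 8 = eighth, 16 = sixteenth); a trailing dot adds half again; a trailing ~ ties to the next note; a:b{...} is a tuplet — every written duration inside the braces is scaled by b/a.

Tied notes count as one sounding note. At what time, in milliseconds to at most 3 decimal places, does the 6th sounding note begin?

note 6 onset = 20/7b = 1530.612ms

1. 0.0ms @ 0 + 267.857ms (1/2)
2. 267.857ms @ 1/2 + 267.857ms (1/2)
3. 535.714ms @ 1 + 535.714ms (1)
4. 1071.429ms @ 2 + 153.061ms (2/7)
5. 1224.49ms @ 16/7 + 306.122ms (4/7)
6. 1530.612ms @ 20/7 + 153.061ms (2/7)
7. 1683.673ms @ 22/7 + 153.061ms (2/7)
8. 1836.735ms @ 24/7 + 153.061ms (2/7)
9. 1989.796ms @ 26/7 + 153.061ms (2/7)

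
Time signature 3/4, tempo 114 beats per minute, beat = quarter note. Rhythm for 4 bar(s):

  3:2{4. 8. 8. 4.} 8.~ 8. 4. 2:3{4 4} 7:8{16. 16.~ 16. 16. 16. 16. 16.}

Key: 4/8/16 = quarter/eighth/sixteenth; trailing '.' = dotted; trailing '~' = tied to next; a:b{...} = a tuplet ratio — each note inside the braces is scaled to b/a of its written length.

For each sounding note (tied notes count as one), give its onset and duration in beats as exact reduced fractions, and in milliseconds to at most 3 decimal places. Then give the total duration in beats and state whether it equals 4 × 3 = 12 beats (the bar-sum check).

1) 0.0ms=0b +526.316ms=1b
2) 526.316ms=1b +263.158ms=1/2b
3) 789.474ms=3/2b +263.158ms=1/2b
4) 1052.632ms=2b +526.316ms=1b
5) 1578.947ms=3b +789.474ms=3/2b
6) 2368.421ms=9/2b +789.474ms=3/2b
7) 3157.895ms=6b +789.474ms=3/2b
8) 3947.368ms=15/2b +789.474ms=3/2b
9) 4736.842ms=9b +225.564ms=3/7b
10) 4962.406ms=66/7b +451.128ms=6/7b
11) 5413.534ms=72/7b +225.564ms=3/7b
12) 5639.098ms=75/7b +225.564ms=3/7b
13) 5864.662ms=78/7b +225.564ms=3/7b
14) 6090.226ms=81/7b +225.564ms=3/7b
Σ=12b of 12 (114bpm 3/4) — PASS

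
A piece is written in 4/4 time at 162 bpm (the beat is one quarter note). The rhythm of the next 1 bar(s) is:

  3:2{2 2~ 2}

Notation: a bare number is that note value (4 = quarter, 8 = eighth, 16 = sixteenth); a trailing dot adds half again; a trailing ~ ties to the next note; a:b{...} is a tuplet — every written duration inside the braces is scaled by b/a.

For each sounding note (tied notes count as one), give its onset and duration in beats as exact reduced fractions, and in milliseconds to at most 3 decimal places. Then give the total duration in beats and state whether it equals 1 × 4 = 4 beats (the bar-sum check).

1) 0.0ms=0b +493.827ms=4/3b
2) 493.827ms=4/3b +987.654ms=8/3b
Σ=4b of 4 (162bpm 4/4) — PASS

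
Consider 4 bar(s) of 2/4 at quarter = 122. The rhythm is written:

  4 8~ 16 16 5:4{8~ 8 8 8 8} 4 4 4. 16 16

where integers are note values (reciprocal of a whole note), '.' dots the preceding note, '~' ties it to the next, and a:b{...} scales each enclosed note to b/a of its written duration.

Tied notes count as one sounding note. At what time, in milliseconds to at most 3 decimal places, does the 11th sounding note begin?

1. 0.0ms @ 0 + 491.803ms (1)
2. 491.803ms @ 1 + 368.852ms (3/4)
3. 860.656ms @ 7/4 + 122.951ms (1/4)
4. 983.607ms @ 2 + 393.443ms (4/5)
5. 1377.049ms @ 14/5 + 196.721ms (2/5)
6. 1573.77ms @ 16/5 + 196.721ms (2/5)
7. 1770.492ms @ 18/5 + 196.721ms (2/5)
8. 1967.213ms @ 4 + 491.803ms (1)
9. 2459.016ms @ 5 + 491.803ms (1)
10. 2950.82ms @ 6 + 737.705ms (3/2)
11. 3688.525ms @ 15/2 + 122.951ms (1/4)
12. 3811.475ms @ 31/4 + 122.951ms (1/4)

note 11 onset = 15/2b = 3688.525ms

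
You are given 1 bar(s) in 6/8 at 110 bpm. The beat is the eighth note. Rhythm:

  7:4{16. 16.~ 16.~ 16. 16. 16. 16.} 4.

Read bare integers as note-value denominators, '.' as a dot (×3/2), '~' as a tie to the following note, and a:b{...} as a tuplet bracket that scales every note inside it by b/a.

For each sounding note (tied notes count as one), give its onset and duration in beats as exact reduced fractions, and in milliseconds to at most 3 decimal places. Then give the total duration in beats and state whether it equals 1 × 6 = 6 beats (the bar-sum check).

1) 0.0ms=0b +233.766ms=3/7b
2) 233.766ms=3/7b +701.299ms=9/7b
3) 935.065ms=12/7b +233.766ms=3/7b
4) 1168.831ms=15/7b +233.766ms=3/7b
5) 1402.597ms=18/7b +233.766ms=3/7b
6) 1636.364ms=3b +1636.364ms=3b
Σ=6b of 6 (110bpm 6/8) — PASS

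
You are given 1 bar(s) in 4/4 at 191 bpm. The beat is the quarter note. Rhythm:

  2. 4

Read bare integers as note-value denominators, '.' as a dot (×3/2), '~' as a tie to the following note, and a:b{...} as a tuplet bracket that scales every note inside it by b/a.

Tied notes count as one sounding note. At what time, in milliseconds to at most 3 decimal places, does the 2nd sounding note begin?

note 2 onset = 3b = 942.408ms

1. 0.0ms @ 0 + 942.408ms (3)
2. 942.408ms @ 3 + 314.136ms (1)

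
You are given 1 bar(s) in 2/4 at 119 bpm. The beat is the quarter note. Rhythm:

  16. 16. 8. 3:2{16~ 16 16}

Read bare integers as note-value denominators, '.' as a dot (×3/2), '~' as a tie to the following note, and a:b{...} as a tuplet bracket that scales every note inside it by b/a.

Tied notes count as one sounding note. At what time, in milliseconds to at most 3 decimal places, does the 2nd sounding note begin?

note 2 onset = 3/8b = 189.076ms

1. 0.0ms @ 0 + 189.076ms (3/8)
2. 189.076ms @ 3/8 + 189.076ms (3/8)
3. 378.151ms @ 3/4 + 378.151ms (3/4)
4. 756.303ms @ 3/2 + 168.067ms (1/3)
5. 924.37ms @ 11/6 + 84.034ms (1/6)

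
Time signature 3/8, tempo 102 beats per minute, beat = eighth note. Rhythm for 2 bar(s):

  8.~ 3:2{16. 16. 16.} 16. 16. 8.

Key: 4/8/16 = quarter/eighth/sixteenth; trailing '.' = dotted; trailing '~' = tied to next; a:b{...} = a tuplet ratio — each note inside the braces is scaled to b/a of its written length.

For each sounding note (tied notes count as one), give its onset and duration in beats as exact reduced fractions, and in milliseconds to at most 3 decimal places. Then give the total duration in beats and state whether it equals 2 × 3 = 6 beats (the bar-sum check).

1) 0.0ms=0b +1176.471ms=2b
2) 1176.471ms=2b +294.118ms=1/2b
3) 1470.588ms=5/2b +294.118ms=1/2b
4) 1764.706ms=3b +441.176ms=3/4b
5) 2205.882ms=15/4b +441.176ms=3/4b
6) 2647.059ms=9/2b +882.353ms=3/2b
Σ=6b of 6 (102bpm 3/8) — PASS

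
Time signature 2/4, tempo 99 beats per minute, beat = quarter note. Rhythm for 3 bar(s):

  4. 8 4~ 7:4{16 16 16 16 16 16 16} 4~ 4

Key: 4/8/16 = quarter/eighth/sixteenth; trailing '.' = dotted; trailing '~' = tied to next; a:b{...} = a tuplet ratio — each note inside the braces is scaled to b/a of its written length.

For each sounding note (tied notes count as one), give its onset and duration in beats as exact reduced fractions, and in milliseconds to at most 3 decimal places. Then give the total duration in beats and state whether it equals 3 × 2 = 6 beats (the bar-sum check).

1) 0.0ms=0b +909.091ms=3/2b
2) 909.091ms=3/2b +303.03ms=1/2b
3) 1212.121ms=2b +692.641ms=8/7b
4) 1904.762ms=22/7b +86.58ms=1/7b
5) 1991.342ms=23/7b +86.58ms=1/7b
6) 2077.922ms=24/7b +86.58ms=1/7b
7) 2164.502ms=25/7b +86.58ms=1/7b
8) 2251.082ms=26/7b +86.58ms=1/7b
9) 2337.662ms=27/7b +86.58ms=1/7b
10) 2424.242ms=4b +1212.121ms=2b
Σ=6b of 6 (99bpm 2/4) — PASS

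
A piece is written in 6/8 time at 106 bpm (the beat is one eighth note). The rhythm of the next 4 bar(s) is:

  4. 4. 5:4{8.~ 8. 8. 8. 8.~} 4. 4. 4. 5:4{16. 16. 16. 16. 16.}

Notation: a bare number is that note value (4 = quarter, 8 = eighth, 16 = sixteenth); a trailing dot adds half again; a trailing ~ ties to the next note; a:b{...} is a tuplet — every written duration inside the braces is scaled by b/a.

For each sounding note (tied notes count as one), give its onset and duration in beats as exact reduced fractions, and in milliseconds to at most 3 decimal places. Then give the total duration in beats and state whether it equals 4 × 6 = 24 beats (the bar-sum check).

1) 0.0ms=0b +1698.113ms=3b
2) 1698.113ms=3b +1698.113ms=3b
3) 3396.226ms=6b +1358.491ms=12/5b
4) 4754.717ms=42/5b +679.245ms=6/5b
5) 5433.962ms=48/5b +679.245ms=6/5b
6) 6113.208ms=54/5b +2377.358ms=21/5b
7) 8490.566ms=15b +1698.113ms=3b
8) 10188.679ms=18b +1698.113ms=3b
9) 11886.792ms=21b +339.623ms=3/5b
10) 12226.415ms=108/5b +339.623ms=3/5b
11) 12566.038ms=111/5b +339.623ms=3/5b
12) 12905.66ms=114/5b +339.623ms=3/5b
13) 13245.283ms=117/5b +339.623ms=3/5b
Σ=24b of 24 (106bpm 6/8) — PASS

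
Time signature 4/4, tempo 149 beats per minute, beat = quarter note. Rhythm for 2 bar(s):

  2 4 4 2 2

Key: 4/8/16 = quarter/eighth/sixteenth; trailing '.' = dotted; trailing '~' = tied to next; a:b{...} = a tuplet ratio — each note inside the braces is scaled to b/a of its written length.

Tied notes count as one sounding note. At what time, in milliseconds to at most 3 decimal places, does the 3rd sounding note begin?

note 3 onset = 3b = 1208.054ms

1. 0.0ms @ 0 + 805.369ms (2)
2. 805.369ms @ 2 + 402.685ms (1)
3. 1208.054ms @ 3 + 402.685ms (1)
4. 1610.738ms @ 4 + 805.369ms (2)
5. 2416.107ms @ 6 + 805.369ms (2)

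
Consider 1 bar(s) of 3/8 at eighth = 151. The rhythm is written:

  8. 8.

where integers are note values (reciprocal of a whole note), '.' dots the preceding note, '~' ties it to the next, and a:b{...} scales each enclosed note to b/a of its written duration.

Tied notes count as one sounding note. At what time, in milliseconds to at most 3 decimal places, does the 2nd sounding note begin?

note 2 onset = 3/2b = 596.026ms

1. 0.0ms @ 0 + 596.026ms (3/2)
2. 596.026ms @ 3/2 + 596.026ms (3/2)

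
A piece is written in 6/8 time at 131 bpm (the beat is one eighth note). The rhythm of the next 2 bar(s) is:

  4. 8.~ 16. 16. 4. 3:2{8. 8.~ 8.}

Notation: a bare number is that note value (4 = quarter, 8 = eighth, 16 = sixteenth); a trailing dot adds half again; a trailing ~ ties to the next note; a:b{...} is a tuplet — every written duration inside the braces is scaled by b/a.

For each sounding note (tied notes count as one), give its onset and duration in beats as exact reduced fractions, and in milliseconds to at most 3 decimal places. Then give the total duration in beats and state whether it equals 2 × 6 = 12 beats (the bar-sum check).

1) 0.0ms=0b +1374.046ms=3b
2) 1374.046ms=3b +1030.534ms=9/4b
3) 2404.58ms=21/4b +343.511ms=3/4b
4) 2748.092ms=6b +1374.046ms=3b
5) 4122.137ms=9b +458.015ms=1b
6) 4580.153ms=10b +916.031ms=2b
Σ=12b of 12 (131bpm 6/8) — PASS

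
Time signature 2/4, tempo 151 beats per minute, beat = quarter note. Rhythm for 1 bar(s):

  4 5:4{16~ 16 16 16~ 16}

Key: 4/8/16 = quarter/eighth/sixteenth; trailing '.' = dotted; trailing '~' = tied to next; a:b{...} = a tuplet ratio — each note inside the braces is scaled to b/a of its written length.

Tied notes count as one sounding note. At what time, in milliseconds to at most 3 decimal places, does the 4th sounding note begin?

note 4 onset = 8/5b = 635.762ms

1. 0.0ms @ 0 + 397.351ms (1)
2. 397.351ms @ 1 + 158.94ms (2/5)
3. 556.291ms @ 7/5 + 79.47ms (1/5)
4. 635.762ms @ 8/5 + 158.94ms (2/5)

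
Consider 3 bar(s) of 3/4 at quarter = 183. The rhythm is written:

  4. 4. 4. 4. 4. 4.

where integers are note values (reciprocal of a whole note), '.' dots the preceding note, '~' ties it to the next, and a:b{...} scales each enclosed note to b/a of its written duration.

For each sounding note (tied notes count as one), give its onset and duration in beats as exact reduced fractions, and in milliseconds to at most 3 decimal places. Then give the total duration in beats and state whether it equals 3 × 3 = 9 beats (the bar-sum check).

1) 0.0ms=0b +491.803ms=3/2b
2) 491.803ms=3/2b +491.803ms=3/2b
3) 983.607ms=3b +491.803ms=3/2b
4) 1475.41ms=9/2b +491.803ms=3/2b
5) 1967.213ms=6b +491.803ms=3/2b
6) 2459.016ms=15/2b +491.803ms=3/2b
Σ=9b of 9 (183bpm 3/4) — PASS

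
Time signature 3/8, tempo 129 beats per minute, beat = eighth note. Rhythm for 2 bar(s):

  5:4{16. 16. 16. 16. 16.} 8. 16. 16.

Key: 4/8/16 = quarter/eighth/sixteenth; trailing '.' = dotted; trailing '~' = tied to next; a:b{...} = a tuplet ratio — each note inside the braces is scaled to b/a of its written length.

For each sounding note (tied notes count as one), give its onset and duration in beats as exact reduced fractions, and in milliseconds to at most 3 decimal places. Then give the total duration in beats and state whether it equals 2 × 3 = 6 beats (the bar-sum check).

1) 0.0ms=0b +279.07ms=3/5b
2) 279.07ms=3/5b +279.07ms=3/5b
3) 558.14ms=6/5b +279.07ms=3/5b
4) 837.209ms=9/5b +279.07ms=3/5b
5) 1116.279ms=12/5b +279.07ms=3/5b
6) 1395.349ms=3b +697.674ms=3/2b
7) 2093.023ms=9/2b +348.837ms=3/4b
8) 2441.86ms=21/4b +348.837ms=3/4b
Σ=6b of 6 (129bpm 3/8) — PASS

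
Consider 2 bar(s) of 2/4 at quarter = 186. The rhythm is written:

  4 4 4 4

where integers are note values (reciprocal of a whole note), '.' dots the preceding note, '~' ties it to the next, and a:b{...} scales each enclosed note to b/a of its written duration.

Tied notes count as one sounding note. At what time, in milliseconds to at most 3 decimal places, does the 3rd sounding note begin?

1. 0.0ms @ 0 + 322.581ms (1)
2. 322.581ms @ 1 + 322.581ms (1)
3. 645.161ms @ 2 + 322.581ms (1)
4. 967.742ms @ 3 + 322.581ms (1)

note 3 onset = 2b = 645.161ms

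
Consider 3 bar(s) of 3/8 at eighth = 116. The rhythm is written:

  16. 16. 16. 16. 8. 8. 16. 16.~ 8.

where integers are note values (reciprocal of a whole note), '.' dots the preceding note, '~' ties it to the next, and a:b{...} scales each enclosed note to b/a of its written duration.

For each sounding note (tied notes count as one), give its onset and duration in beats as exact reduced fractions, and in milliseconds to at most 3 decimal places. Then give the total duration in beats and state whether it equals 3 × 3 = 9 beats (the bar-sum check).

1) 0.0ms=0b +387.931ms=3/4b
2) 387.931ms=3/4b +387.931ms=3/4b
3) 775.862ms=3/2b +387.931ms=3/4b
4) 1163.793ms=9/4b +387.931ms=3/4b
5) 1551.724ms=3b +775.862ms=3/2b
6) 2327.586ms=9/2b +775.862ms=3/2b
7) 3103.448ms=6b +387.931ms=3/4b
8) 3491.379ms=27/4b +1163.793ms=9/4b
Σ=9b of 9 (116bpm 3/8) — PASS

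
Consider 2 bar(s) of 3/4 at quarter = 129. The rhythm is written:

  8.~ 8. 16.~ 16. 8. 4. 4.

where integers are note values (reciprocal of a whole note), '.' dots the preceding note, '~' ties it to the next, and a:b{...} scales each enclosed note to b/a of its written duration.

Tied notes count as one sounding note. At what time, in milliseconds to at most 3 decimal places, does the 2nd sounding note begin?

note 2 onset = 3/2b = 697.674ms

1. 0.0ms @ 0 + 697.674ms (3/2)
2. 697.674ms @ 3/2 + 348.837ms (3/4)
3. 1046.512ms @ 9/4 + 348.837ms (3/4)
4. 1395.349ms @ 3 + 697.674ms (3/2)
5. 2093.023ms @ 9/2 + 697.674ms (3/2)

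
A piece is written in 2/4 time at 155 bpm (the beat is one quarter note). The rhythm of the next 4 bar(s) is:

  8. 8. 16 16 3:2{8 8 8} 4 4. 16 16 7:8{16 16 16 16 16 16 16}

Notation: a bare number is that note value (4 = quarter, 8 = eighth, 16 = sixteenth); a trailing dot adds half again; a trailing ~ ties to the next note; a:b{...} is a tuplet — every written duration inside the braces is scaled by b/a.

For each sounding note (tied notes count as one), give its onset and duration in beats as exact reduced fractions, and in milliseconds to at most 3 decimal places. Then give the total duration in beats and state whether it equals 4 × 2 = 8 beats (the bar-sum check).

1) 0.0ms=0b +290.323ms=3/4b
2) 290.323ms=3/4b +290.323ms=3/4b
3) 580.645ms=3/2b +96.774ms=1/4b
4) 677.419ms=7/4b +96.774ms=1/4b
5) 774.194ms=2b +129.032ms=1/3b
6) 903.226ms=7/3b +129.032ms=1/3b
7) 1032.258ms=8/3b +129.032ms=1/3b
8) 1161.29ms=3b +387.097ms=1b
9) 1548.387ms=4b +580.645ms=3/2b
10) 2129.032ms=11/2b +96.774ms=1/4b
11) 2225.806ms=23/4b +96.774ms=1/4b
12) 2322.581ms=6b +110.599ms=2/7b
13) 2433.18ms=44/7b +110.599ms=2/7b
14) 2543.779ms=46/7b +110.599ms=2/7b
15) 2654.378ms=48/7b +110.599ms=2/7b
16) 2764.977ms=50/7b +110.599ms=2/7b
17) 2875.576ms=52/7b +110.599ms=2/7b
18) 2986.175ms=54/7b +110.599ms=2/7b
Σ=8b of 8 (155bpm 2/4) — PASS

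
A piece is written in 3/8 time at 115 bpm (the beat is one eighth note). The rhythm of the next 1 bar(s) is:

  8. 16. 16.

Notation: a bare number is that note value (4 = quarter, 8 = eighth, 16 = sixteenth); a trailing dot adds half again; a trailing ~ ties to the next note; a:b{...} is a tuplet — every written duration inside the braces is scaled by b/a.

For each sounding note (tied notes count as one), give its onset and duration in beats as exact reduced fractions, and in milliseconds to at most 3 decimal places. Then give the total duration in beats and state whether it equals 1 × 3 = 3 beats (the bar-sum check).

1) 0.0ms=0b +782.609ms=3/2b
2) 782.609ms=3/2b +391.304ms=3/4b
3) 1173.913ms=9/4b +391.304ms=3/4b
Σ=3b of 3 (115bpm 3/8) — PASS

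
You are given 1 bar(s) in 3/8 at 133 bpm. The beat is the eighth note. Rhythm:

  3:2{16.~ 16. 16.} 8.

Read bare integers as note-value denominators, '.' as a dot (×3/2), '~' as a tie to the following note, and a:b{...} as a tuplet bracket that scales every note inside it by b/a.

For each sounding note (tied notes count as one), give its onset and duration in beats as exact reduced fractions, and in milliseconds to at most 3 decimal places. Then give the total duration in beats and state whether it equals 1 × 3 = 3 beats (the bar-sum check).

1) 0.0ms=0b +451.128ms=1b
2) 451.128ms=1b +225.564ms=1/2b
3) 676.692ms=3/2b +676.692ms=3/2b
Σ=3b of 3 (133bpm 3/8) — PASS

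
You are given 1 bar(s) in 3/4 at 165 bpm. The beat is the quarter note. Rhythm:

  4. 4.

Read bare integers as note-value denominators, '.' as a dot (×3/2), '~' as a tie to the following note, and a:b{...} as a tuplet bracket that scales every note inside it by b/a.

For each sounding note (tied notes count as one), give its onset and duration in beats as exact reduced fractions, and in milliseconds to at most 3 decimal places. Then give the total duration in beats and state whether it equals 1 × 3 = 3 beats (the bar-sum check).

1) 0.0ms=0b +545.455ms=3/2b
2) 545.455ms=3/2b +545.455ms=3/2b
Σ=3b of 3 (165bpm 3/4) — PASS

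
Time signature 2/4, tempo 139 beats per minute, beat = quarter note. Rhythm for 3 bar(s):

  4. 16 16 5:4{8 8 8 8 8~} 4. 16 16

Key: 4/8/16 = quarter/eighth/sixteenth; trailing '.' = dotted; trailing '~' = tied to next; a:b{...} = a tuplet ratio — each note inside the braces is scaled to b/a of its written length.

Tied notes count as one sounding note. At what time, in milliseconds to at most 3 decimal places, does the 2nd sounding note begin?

1. 0.0ms @ 0 + 647.482ms (3/2)
2. 647.482ms @ 3/2 + 107.914ms (1/4)
3. 755.396ms @ 7/4 + 107.914ms (1/4)
4. 863.309ms @ 2 + 172.662ms (2/5)
5. 1035.971ms @ 12/5 + 172.662ms (2/5)
6. 1208.633ms @ 14/5 + 172.662ms (2/5)
7. 1381.295ms @ 16/5 + 172.662ms (2/5)
8. 1553.957ms @ 18/5 + 820.144ms (19/10)
9. 2374.101ms @ 11/2 + 107.914ms (1/4)
10. 2482.014ms @ 23/4 + 107.914ms (1/4)

note 2 onset = 3/2b = 647.482ms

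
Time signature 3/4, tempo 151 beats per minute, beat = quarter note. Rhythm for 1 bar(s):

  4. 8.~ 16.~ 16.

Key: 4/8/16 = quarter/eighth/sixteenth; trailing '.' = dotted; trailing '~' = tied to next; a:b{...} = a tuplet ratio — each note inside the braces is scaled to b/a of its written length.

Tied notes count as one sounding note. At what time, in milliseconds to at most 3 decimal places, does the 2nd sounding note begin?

1. 0.0ms @ 0 + 596.026ms (3/2)
2. 596.026ms @ 3/2 + 596.026ms (3/2)

note 2 onset = 3/2b = 596.026ms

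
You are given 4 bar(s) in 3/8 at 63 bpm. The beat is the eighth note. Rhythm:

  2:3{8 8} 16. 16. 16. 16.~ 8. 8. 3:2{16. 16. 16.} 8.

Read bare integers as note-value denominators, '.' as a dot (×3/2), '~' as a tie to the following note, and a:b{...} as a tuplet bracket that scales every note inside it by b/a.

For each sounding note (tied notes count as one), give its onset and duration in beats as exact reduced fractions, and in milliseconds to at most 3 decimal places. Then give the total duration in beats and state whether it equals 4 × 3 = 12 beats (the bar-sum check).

1) 0.0ms=0b +1428.571ms=3/2b
2) 1428.571ms=3/2b +1428.571ms=3/2b
3) 2857.143ms=3b +714.286ms=3/4b
4) 3571.429ms=15/4b +714.286ms=3/4b
5) 4285.714ms=9/2b +714.286ms=3/4b
6) 5000.0ms=21/4b +2142.857ms=9/4b
7) 7142.857ms=15/2b +1428.571ms=3/2b
8) 8571.429ms=9b +476.19ms=1/2b
9) 9047.619ms=19/2b +476.19ms=1/2b
10) 9523.81ms=10b +476.19ms=1/2b
11) 10000.0ms=21/2b +1428.571ms=3/2b
Σ=12b of 12 (63bpm 3/8) — PASS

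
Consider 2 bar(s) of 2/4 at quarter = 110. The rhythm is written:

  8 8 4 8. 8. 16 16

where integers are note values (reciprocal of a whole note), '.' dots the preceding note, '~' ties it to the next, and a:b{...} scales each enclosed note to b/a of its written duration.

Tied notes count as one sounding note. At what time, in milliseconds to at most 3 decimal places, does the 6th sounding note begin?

1. 0.0ms @ 0 + 272.727ms (1/2)
2. 272.727ms @ 1/2 + 272.727ms (1/2)
3. 545.455ms @ 1 + 545.455ms (1)
4. 1090.909ms @ 2 + 409.091ms (3/4)
5. 1500.0ms @ 11/4 + 409.091ms (3/4)
6. 1909.091ms @ 7/2 + 136.364ms (1/4)
7. 2045.455ms @ 15/4 + 136.364ms (1/4)

note 6 onset = 7/2b = 1909.091ms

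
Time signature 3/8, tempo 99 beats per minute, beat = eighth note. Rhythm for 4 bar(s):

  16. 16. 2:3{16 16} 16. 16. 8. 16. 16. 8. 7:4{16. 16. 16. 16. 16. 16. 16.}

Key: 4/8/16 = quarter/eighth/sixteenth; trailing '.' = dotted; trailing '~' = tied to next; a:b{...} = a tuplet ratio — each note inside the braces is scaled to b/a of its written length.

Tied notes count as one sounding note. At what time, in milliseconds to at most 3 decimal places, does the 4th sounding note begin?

1. 0.0ms @ 0 + 454.545ms (3/4)
2. 454.545ms @ 3/4 + 454.545ms (3/4)
3. 909.091ms @ 3/2 + 454.545ms (3/4)
4. 1363.636ms @ 9/4 + 454.545ms (3/4)
5. 1818.182ms @ 3 + 454.545ms (3/4)
6. 2272.727ms @ 15/4 + 454.545ms (3/4)
7. 2727.273ms @ 9/2 + 909.091ms (3/2)
8. 3636.364ms @ 6 + 454.545ms (3/4)
9. 4090.909ms @ 27/4 + 454.545ms (3/4)
10. 4545.455ms @ 15/2 + 909.091ms (3/2)
11. 5454.545ms @ 9 + 259.74ms (3/7)
12. 5714.286ms @ 66/7 + 259.74ms (3/7)
13. 5974.026ms @ 69/7 + 259.74ms (3/7)
14. 6233.766ms @ 72/7 + 259.74ms (3/7)
15. 6493.506ms @ 75/7 + 259.74ms (3/7)
16. 6753.247ms @ 78/7 + 259.74ms (3/7)
17. 7012.987ms @ 81/7 + 259.74ms (3/7)

note 4 onset = 9/4b = 1363.636ms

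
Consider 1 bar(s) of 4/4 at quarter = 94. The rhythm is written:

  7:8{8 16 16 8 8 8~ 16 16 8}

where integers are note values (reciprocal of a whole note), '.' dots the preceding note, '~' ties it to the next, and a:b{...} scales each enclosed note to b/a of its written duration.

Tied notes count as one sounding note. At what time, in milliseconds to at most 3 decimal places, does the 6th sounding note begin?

note 6 onset = 16/7b = 1458.967ms

1. 0.0ms @ 0 + 364.742ms (4/7)
2. 364.742ms @ 4/7 + 182.371ms (2/7)
3. 547.112ms @ 6/7 + 182.371ms (2/7)
4. 729.483ms @ 8/7 + 364.742ms (4/7)
5. 1094.225ms @ 12/7 + 364.742ms (4/7)
6. 1458.967ms @ 16/7 + 547.112ms (6/7)
7. 2006.079ms @ 22/7 + 182.371ms (2/7)
8. 2188.45ms @ 24/7 + 364.742ms (4/7)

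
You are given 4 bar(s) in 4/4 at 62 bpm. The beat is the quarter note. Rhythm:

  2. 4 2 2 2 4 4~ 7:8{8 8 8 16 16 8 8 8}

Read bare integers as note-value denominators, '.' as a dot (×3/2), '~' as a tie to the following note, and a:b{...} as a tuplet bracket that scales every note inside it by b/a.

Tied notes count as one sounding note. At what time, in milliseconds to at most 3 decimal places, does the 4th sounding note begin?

note 4 onset = 6b = 5806.452ms

1. 0.0ms @ 0 + 2903.226ms (3)
2. 2903.226ms @ 3 + 967.742ms (1)
3. 3870.968ms @ 4 + 1935.484ms (2)
4. 5806.452ms @ 6 + 1935.484ms (2)
5. 7741.935ms @ 8 + 1935.484ms (2)
6. 9677.419ms @ 10 + 967.742ms (1)
7. 10645.161ms @ 11 + 1520.737ms (11/7)
8. 12165.899ms @ 88/7 + 552.995ms (4/7)
9. 12718.894ms @ 92/7 + 552.995ms (4/7)
10. 13271.889ms @ 96/7 + 276.498ms (2/7)
11. 13548.387ms @ 14 + 276.498ms (2/7)
12. 13824.885ms @ 100/7 + 552.995ms (4/7)
13. 14377.88ms @ 104/7 + 552.995ms (4/7)
14. 14930.876ms @ 108/7 + 552.995ms (4/7)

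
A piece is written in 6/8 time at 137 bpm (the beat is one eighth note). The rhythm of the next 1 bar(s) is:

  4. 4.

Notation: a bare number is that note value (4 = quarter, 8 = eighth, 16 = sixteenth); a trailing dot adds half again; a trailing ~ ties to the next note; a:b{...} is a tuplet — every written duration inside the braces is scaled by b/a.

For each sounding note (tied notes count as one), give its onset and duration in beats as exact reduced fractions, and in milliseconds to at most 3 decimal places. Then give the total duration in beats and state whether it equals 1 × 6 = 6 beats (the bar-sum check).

1) 0.0ms=0b +1313.869ms=3b
2) 1313.869ms=3b +1313.869ms=3b
Σ=6b of 6 (137bpm 6/8) — PASS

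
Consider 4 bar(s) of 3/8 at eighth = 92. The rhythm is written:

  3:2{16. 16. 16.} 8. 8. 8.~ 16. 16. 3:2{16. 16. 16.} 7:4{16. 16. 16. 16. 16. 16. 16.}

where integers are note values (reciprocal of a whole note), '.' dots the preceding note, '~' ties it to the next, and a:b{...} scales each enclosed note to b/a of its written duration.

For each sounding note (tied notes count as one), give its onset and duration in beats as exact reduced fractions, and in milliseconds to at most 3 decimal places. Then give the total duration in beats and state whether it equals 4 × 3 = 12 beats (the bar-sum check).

1) 0.0ms=0b +326.087ms=1/2b
2) 326.087ms=1/2b +326.087ms=1/2b
3) 652.174ms=1b +326.087ms=1/2b
4) 978.261ms=3/2b +978.261ms=3/2b
5) 1956.522ms=3b +978.261ms=3/2b
6) 2934.783ms=9/2b +1467.391ms=9/4b
7) 4402.174ms=27/4b +489.13ms=3/4b
8) 4891.304ms=15/2b +326.087ms=1/2b
9) 5217.391ms=8b +326.087ms=1/2b
10) 5543.478ms=17/2b +326.087ms=1/2b
11) 5869.565ms=9b +279.503ms=3/7b
12) 6149.068ms=66/7b +279.503ms=3/7b
13) 6428.571ms=69/7b +279.503ms=3/7b
14) 6708.075ms=72/7b +279.503ms=3/7b
15) 6987.578ms=75/7b +279.503ms=3/7b
16) 7267.081ms=78/7b +279.503ms=3/7b
17) 7546.584ms=81/7b +279.503ms=3/7b
Σ=12b of 12 (92bpm 3/8) — PASS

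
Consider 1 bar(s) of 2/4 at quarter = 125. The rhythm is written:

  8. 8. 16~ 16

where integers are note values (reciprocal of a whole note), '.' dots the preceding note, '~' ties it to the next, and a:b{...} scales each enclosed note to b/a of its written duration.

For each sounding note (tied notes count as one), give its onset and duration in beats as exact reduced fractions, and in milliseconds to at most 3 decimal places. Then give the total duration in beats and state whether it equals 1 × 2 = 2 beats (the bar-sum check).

1) 0.0ms=0b +360.0ms=3/4b
2) 360.0ms=3/4b +360.0ms=3/4b
3) 720.0ms=3/2b +240.0ms=1/2b
Σ=2b of 2 (125bpm 2/4) — PASS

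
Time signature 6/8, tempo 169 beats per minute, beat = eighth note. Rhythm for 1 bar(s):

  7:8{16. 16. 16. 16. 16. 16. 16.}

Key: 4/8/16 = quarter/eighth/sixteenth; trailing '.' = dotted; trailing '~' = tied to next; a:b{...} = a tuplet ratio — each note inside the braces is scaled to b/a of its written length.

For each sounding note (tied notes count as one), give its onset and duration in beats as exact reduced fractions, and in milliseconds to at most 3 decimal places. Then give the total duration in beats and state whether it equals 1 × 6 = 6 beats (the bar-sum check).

1) 0.0ms=0b +304.311ms=6/7b
2) 304.311ms=6/7b +304.311ms=6/7b
3) 608.622ms=12/7b +304.311ms=6/7b
4) 912.933ms=18/7b +304.311ms=6/7b
5) 1217.244ms=24/7b +304.311ms=6/7b
6) 1521.555ms=30/7b +304.311ms=6/7b
7) 1825.866ms=36/7b +304.311ms=6/7b
Σ=6b of 6 (169bpm 6/8) — PASS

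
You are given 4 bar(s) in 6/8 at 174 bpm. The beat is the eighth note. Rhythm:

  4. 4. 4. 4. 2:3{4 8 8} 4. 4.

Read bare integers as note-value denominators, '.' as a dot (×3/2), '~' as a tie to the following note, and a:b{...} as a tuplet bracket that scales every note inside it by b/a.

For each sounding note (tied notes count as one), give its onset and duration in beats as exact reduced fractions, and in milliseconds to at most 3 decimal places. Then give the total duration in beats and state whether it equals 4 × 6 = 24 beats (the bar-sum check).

1) 0.0ms=0b +1034.483ms=3b
2) 1034.483ms=3b +1034.483ms=3b
3) 2068.966ms=6b +1034.483ms=3b
4) 3103.448ms=9b +1034.483ms=3b
5) 4137.931ms=12b +1034.483ms=3b
6) 5172.414ms=15b +517.241ms=3/2b
7) 5689.655ms=33/2b +517.241ms=3/2b
8) 6206.897ms=18b +1034.483ms=3b
9) 7241.379ms=21b +1034.483ms=3b
Σ=24b of 24 (174bpm 6/8) — PASS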